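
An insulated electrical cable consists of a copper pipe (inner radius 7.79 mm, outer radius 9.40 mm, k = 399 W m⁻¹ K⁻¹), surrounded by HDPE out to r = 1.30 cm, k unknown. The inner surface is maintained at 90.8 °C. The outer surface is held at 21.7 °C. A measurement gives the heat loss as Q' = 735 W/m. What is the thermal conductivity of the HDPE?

k = 0.549 W/m·K

ΣR = ΔT/Q' = |90.8 − 21.7|/735 = 0.09401 m·K/W
Known resistances:
  R'_copper = ln(0.00940/0.00779)/(2πk) = 0.1879/(2π·399) = 7.494×10^-5 m·K/W
R_HDPE = ΣR − ΣR_known = 0.09401 − 7.494×10^-5 = 0.09394 m·K/W
ln(r₂/r₁)/(2πk) = 0.09394 ⇒ k = 0.3242/(2π·0.09394) = 0.549 W/m·K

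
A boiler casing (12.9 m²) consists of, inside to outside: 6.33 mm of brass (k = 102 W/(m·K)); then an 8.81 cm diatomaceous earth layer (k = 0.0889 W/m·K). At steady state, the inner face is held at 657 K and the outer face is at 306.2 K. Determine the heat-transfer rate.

Series thermal resistances, inner to outer:
  R_brass = L/(kA) = 0.00633/(102·12.9) = 4.811×10^-6 K/W
  R_diatomaceous earth = L/(kA) = 0.0881/(0.0889·12.9) = 0.07682 K/W
ΣR = 4.811×10^-6 + 0.07682 = 0.07682 K/W
Q = ΔT/ΣR = (657 K − 306.2 K)/0.07682 = 4570 W

Q = 4.57 kW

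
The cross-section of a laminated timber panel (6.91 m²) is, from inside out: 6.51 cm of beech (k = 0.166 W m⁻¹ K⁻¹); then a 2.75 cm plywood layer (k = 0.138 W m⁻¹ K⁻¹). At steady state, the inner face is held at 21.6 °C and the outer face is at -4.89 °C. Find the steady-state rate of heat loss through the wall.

Resistance network (inner→outer):
  R_beech = L/(kA) = 0.0651/(0.166·6.91) = 0.05675 K/W
  R_plywood = L/(kA) = 0.0275/(0.138·6.91) = 0.02884 K/W
ΣR = 0.05675 + 0.02884 = 0.08559 K/W
Q = ΔT/ΣR = (21.6 °C − -4.89 °C)/0.08559 = 309 W

Q = 309 W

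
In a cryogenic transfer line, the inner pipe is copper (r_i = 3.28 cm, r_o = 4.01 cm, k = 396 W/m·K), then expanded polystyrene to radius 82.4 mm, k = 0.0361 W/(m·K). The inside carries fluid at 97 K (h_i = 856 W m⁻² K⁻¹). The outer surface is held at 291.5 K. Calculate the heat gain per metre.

Q' = 61.1 W/m

Treat each layer as a resistance in series:
  R'_conv,in = 1/(2πr h) = 1/(2π·0.0328·856) = 0.005669 m·K/W
  R'_copper = ln(0.0401/0.0328)/(2πk) = 0.2009/(2π·396) = 8.076×10^-5 m·K/W
  R'_expanded polystyrene = ln(0.0824/0.0401)/(2πk) = 0.7202/(2π·0.0361) = 3.175 m·K/W
ΣR = 0.005669 + 8.076×10^-5 + 3.175 = 3.181 m·K/W
Q' = ΔT/ΣR = (97 K − 291.5 K)/3.181 = -61.1 W/m
(Negative Q' ⇒ heat flows inward; heat gain = 61.1 W/m.)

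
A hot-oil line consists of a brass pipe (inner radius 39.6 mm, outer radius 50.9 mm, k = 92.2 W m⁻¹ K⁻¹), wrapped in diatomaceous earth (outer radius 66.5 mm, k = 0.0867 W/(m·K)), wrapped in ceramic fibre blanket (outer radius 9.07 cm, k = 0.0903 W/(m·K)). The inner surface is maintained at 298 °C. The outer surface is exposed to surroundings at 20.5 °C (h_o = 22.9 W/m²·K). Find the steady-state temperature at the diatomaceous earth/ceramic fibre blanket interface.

Series thermal resistances, inner to outer:
  R'_brass = ln(0.0509/0.0396)/(2πk) = 0.2510/(2π·92.2) = 4.333×10^-4 m·K/W
  R'_diatomaceous earth = ln(0.0665/0.0509)/(2πk) = 0.2673/(2π·0.0867) = 0.4908 m·K/W
  R'_ceramic fibre blanket = ln(0.0907/0.0665)/(2πk) = 0.3104/(2π·0.0903) = 0.5470 m·K/W
  R'_conv,out = 1/(2πr h) = 1/(2π·0.0907·22.9) = 0.07663 m·K/W
ΣR = 4.333×10^-4 + 0.4908 + 0.5470 + 0.07663 = 1.115 m·K/W
Q' = ΔT/ΣR = (298 °C − 20.5 °C)/1.115 = 248.9 W/m
From the inner boundary to the diatomaceous earth/ceramic fibre blanket interface, ΣR_partial = 0.4912 m·K/W.
T_interface = T_in − Q'·ΣR_partial = 298 °C − (248.9)(0.4912) = 176 °C

T = 176 °C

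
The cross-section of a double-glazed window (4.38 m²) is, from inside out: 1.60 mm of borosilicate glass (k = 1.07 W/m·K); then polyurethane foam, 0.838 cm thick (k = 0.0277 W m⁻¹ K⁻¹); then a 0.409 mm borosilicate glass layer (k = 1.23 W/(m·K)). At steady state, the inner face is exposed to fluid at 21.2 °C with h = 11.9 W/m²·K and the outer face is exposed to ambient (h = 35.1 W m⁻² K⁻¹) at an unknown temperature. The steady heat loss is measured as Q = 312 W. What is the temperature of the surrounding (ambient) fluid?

T_out = -8.50 °C

Series resistances:
  R_conv,in = 1/(hA) = 1/(11.9·4.38) = 0.01919 K/W
  R_borosilicate glass = L/(kA) = 0.00160/(1.07·4.38) = 3.414×10^-4 K/W
  R_polyurethane foam = L/(kA) = 0.00838/(0.0277·4.38) = 0.06907 K/W
  R_borosilicate glass = L/(kA) = 4.09×10^-4/(1.23·4.38) = 7.592×10^-5 K/W
  R_conv,out = 1/(hA) = 1/(35.1·4.38) = 0.006505 K/W
ΣR = 0.09518 K/W
ΔT = Q·ΣR = 312 × 0.09518 = 29.70 K
Heat flows outward, so T_out = T_in − ΔT = 21.2 − 29.70 = -8.50 °C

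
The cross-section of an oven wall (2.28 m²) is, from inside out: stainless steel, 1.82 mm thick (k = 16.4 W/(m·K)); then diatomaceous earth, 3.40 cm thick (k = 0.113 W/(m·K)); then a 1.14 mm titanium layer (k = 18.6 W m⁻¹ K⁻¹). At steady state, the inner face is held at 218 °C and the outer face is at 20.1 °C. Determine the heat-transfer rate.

Series thermal resistances, inner to outer:
  R_stainless steel = L/(kA) = 0.00182/(16.4·2.28) = 4.867×10^-5 K/W
  R_diatomaceous earth = L/(kA) = 0.0340/(0.113·2.28) = 0.1320 K/W
  R_titanium = L/(kA) = 0.00114/(18.6·2.28) = 2.688×10^-5 K/W
ΣR = 4.867×10^-5 + 0.1320 + 2.688×10^-5 = 0.1321 K/W
Q = ΔT/ΣR = (218 °C − 20.1 °C)/0.1321 = 1500 W

Q = 1500 W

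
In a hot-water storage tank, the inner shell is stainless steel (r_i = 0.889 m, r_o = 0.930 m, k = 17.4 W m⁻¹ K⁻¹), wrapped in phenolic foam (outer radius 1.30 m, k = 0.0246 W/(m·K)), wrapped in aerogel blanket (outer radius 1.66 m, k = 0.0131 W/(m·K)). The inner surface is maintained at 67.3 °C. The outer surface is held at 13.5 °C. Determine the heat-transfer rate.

Q = 26.9 W

Series thermal resistances, inner to outer:
  R_stainless steel = (1/0.889 − 1/0.930)/(4πk) = 0.04959/(4π·17.4) = 2.268×10^-4 K/W
  R_phenolic foam = (1/0.930 − 1/1.30)/(4πk) = 0.3060/(4π·0.0246) = 0.9900 K/W
  R_aerogel blanket = (1/1.30 − 1/1.66)/(4πk) = 0.1668/(4π·0.0131) = 1.013 K/W
ΣR = 2.268×10^-4 + 0.9900 + 1.013 = 2.003 K/W
Q = ΔT/ΣR = (67.3 °C − 13.5 °C)/2.003 = 26.9 W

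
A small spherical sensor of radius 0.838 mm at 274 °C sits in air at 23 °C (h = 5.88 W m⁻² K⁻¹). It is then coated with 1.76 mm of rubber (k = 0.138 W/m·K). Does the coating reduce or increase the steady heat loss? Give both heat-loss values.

increases: 0.0130 → 0.102 W

Critical radius for a sphere: r_cr = 2k/h = 0.0469 m = 4.69 cm.
Outer radius after coating: r₂ = 8.38×10^-4 + 0.00176 = 0.002598 m.
Since r₁ < r_cr and r₂ ≤ r_cr, the coating moves toward the maximum at r_cr — heat loss rises.
Bare: R = 1/(4πr₁²h) = 19270 K/W; Q = 251/19270 = 0.0130 W.
Coated: R = R_cond + R_conv = 2471 K/W; Q = 251/2471 = 0.102 W.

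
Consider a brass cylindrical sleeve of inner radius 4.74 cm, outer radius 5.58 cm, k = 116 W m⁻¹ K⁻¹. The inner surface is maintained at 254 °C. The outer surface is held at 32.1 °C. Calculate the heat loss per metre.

Q' = 2πk·ΔT/ln(r₂/r₁) = 2π × 116 × 221.9 / ln(0.0558/0.0474) = 9.91×10^5 W/m

Q' = 9.91×10^5 W/m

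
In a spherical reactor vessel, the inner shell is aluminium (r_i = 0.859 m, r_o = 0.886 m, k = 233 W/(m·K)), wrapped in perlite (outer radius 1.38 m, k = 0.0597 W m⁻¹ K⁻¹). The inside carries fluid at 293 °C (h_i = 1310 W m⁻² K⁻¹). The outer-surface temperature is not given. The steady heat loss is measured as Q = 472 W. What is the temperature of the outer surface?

Series resistances:
  R_conv,in = 1/(4πr²h) = 1/(4π·0.859²·1310) = 8.233×10^-5 K/W
  R_aluminium = (1/0.859 − 1/0.886)/(4πk) = 0.03548/(4π·233) = 1.212×10^-5 K/W
  R_perlite = (1/0.886 − 1/1.38)/(4πk) = 0.4040/(4π·0.0597) = 0.5386 K/W
ΣR = 0.5386 K/W
ΔT = Q·ΣR = 472 × 0.5386 = 254.2 K
Heat flows outward, so T_out = T_in − ΔT = 293 − 254.2 = 38.8 °C

T_out = 38.8 °C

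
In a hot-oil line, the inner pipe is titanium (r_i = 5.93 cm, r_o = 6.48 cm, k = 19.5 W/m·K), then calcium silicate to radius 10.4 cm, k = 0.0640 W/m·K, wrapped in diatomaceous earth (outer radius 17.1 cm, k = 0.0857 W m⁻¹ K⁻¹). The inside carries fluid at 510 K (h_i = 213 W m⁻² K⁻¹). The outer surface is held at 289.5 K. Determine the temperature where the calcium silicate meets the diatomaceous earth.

Treat each layer as a resistance in series:
  R'_conv,in = 1/(2πr h) = 1/(2π·0.0593·213) = 0.01260 m·K/W
  R'_titanium = ln(0.0648/0.0593)/(2πk) = 0.08870/(2π·19.5) = 7.239×10^-4 m·K/W
  R'_calcium silicate = ln(0.104/0.0648)/(2πk) = 0.4731/(2π·0.0640) = 1.176 m·K/W
  R'_diatomaceous earth = ln(0.171/0.104)/(2πk) = 0.4973/(2π·0.0857) = 0.9235 m·K/W
ΣR = 0.01260 + 7.239×10^-4 + 1.176 + 0.9235 = 2.113 m·K/W
Q' = ΔT/ΣR = (510 K − 289.5 K)/2.113 = 104.4 W/m
From the inner boundary to the calcium silicate/diatomaceous earth interface, ΣR_partial = 1.189 m·K/W.
T_interface = T_in − Q'·ΣR_partial = 510 K − (104.4)(1.189) = 386 K

T = 386 K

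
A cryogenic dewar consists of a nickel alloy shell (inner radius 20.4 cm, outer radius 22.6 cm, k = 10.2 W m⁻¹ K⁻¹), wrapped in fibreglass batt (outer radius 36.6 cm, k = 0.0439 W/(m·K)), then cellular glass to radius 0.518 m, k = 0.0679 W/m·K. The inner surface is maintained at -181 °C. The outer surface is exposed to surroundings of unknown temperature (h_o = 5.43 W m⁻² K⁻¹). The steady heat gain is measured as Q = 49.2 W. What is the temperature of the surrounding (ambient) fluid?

Sum the resistances:
  R_nickel alloy = (1/0.204 − 1/0.226)/(4πk) = 0.4772/(4π·10.2) = 0.003723 K/W
  R_fibreglass batt = (1/0.226 − 1/0.366)/(4πk) = 1.693/(4π·0.0439) = 3.068 K/W
  R_cellular glass = (1/0.366 − 1/0.518)/(4πk) = 0.8017/(4π·0.0679) = 0.9396 K/W
  R_conv,out = 1/(4πr²h) = 1/(4π·0.518²·5.43) = 0.05462 K/W
ΣR = 4.066 K/W
ΔT = Q·ΣR = 49.2 × 4.066 = 200.0 K
Heat flows inward, so T_out = T_in + ΔT = -181 + 200.0 = 19.0 °C

T_out = 19.0 °C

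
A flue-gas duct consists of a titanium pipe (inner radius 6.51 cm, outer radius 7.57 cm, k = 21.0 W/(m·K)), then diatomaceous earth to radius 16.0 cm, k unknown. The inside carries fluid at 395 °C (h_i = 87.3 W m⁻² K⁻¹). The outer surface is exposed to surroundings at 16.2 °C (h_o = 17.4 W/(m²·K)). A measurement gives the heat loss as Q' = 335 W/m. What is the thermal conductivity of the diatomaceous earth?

ΣR = ΔT/Q' = |395 − 16.2|/335 = 1.131 m·K/W
Known resistances:
  R'_conv,in = 1/(2πr h) = 1/(2π·0.0651·87.3) = 0.02800 m·K/W
  R'_titanium = ln(0.0757/0.0651)/(2πk) = 0.1509/(2π·21.0) = 0.001143 m·K/W
  R'_conv,out = 1/(2πr h) = 1/(2π·0.160·17.4) = 0.05717 m·K/W
R_diatomaceous earth = ΣR − ΣR_known = 1.131 − 0.08631 = 1.045 m·K/W
ln(r₂/r₁)/(2πk) = 1.045 ⇒ k = 0.7484/(2π·1.045) = 0.114 W/m·K

k = 0.114 W/m·K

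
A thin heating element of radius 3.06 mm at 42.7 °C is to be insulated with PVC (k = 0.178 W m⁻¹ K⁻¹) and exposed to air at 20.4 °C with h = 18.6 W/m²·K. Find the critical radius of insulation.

r_cr = 0.957 cm

For a cylinder, r_cr = k_ins/h = 0.178/18.6 = 0.00957 m = 0.957 cm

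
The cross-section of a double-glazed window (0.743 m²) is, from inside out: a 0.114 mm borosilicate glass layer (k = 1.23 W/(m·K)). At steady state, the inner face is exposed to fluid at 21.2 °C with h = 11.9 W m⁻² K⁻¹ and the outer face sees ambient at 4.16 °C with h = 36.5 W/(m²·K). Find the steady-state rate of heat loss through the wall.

Q = 114 W

Treat each layer as a resistance in series:
  R_conv,in = 1/(hA) = 1/(11.9·0.743) = 0.1131 K/W
  R_borosilicate glass = L/(kA) = 1.14×10^-4/(1.23·0.743) = 1.247×10^-4 K/W
  R_conv,out = 1/(hA) = 1/(36.5·0.743) = 0.03687 K/W
ΣR = 0.1131 + 1.247×10^-4 + 0.03687 = 0.1501 K/W
Q = ΔT/ΣR = (21.2 °C − 4.16 °C)/0.1501 = 114 W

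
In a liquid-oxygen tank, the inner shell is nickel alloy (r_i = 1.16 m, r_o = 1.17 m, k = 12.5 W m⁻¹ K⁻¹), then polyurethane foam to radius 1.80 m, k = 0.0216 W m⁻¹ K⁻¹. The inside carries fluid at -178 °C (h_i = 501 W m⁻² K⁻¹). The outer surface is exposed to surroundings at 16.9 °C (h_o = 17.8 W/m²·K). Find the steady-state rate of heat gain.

Q = 177 W

Treat each layer as a resistance in series:
  R_conv,in = 1/(4πr²h) = 1/(4π·1.16²·501) = 1.180×10^-4 K/W
  R_nickel alloy = (1/1.16 − 1/1.17)/(4πk) = 0.007368/(4π·12.5) = 4.691×10^-5 K/W
  R_polyurethane foam = (1/1.17 − 1/1.80)/(4πk) = 0.2991/(4π·0.0216) = 1.102 K/W
  R_conv,out = 1/(4πr²h) = 1/(4π·1.80²·17.8) = 0.001380 K/W
ΣR = 1.180×10^-4 + 4.691×10^-5 + 1.102 + 0.001380 = 1.104 K/W
Q = ΔT/ΣR = (-178 °C − 16.9 °C)/1.104 = -177 W
(Negative Q ⇒ heat flows inward; heat gain = 177 W.)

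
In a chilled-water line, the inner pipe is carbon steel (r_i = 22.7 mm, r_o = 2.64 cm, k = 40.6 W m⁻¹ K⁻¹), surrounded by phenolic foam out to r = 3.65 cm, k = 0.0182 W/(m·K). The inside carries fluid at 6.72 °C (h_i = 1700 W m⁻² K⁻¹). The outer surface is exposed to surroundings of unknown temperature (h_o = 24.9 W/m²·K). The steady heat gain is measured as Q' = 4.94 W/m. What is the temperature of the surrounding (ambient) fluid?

Sum the resistances:
  R'_conv,in = 1/(2πr h) = 1/(2π·0.0227·1700) = 0.004124 m·K/W
  R'_carbon steel = ln(0.0264/0.0227)/(2πk) = 0.1510/(2π·40.6) = 5.919×10^-4 m·K/W
  R'_phenolic foam = ln(0.0365/0.0264)/(2πk) = 0.3239/(2π·0.0182) = 2.833 m·K/W
  R'_conv,out = 1/(2πr h) = 1/(2π·0.0365·24.9) = 0.1751 m·K/W
ΣR = 3.013 m·K/W
ΔT = Q'·ΣR = 4.94 × 3.013 = 14.88 K
Heat flows inward, so T_out = T_in + ΔT = 6.72 + 14.88 = 21.6 °C

T_out = 21.6 °C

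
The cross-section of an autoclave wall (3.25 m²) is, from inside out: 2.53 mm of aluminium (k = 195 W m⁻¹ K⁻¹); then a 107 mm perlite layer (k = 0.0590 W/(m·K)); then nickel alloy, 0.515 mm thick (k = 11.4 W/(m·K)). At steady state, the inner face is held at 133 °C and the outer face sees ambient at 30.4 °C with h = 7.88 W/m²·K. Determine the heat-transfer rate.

Q = 172 W

Series thermal resistances, inner to outer:
  R_aluminium = L/(kA) = 0.00253/(195·3.25) = 3.992×10^-6 K/W
  R_perlite = L/(kA) = 0.107/(0.0590·3.25) = 0.5580 K/W
  R_nickel alloy = L/(kA) = 5.15×10^-4/(11.4·3.25) = 1.390×10^-5 K/W
  R_conv,out = 1/(hA) = 1/(7.88·3.25) = 0.03905 K/W
ΣR = 3.992×10^-6 + 0.5580 + 1.390×10^-5 + 0.03905 = 0.5971 K/W
Q = ΔT/ΣR = (133 °C − 30.4 °C)/0.5971 = 172 W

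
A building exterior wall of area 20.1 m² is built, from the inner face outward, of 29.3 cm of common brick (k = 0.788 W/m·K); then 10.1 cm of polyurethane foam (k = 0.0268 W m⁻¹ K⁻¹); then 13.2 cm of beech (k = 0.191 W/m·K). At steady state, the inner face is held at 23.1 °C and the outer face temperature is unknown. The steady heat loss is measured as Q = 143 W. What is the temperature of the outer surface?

Series resistances:
  R_common brick = L/(kA) = 0.293/(0.788·20.1) = 0.01850 K/W
  R_polyurethane foam = L/(kA) = 0.101/(0.0268·20.1) = 0.1875 K/W
  R_beech = L/(kA) = 0.132/(0.191·20.1) = 0.03438 K/W
ΣR = 0.2404 K/W
ΔT = Q·ΣR = 143 × 0.2404 = 34.38 K
Heat flows outward, so T_out = T_in − ΔT = 23.1 − 34.38 = -11.3 °C

T_out = -11.3 °C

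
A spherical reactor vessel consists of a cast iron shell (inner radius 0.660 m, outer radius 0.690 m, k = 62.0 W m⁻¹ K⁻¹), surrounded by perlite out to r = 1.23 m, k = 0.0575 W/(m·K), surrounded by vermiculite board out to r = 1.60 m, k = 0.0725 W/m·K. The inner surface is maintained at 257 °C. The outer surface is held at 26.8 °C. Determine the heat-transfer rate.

Resistance network (inner→outer):
  R_cast iron = (1/0.660 − 1/0.690)/(4πk) = 0.06588/(4π·62.0) = 8.455×10^-5 K/W
  R_perlite = (1/0.690 − 1/1.23)/(4πk) = 0.6363/(4π·0.0575) = 0.8806 K/W
  R_vermiculite board = (1/1.23 − 1/1.60)/(4πk) = 0.1880/(4π·0.0725) = 0.2064 K/W
ΣR = 8.455×10^-5 + 0.8806 + 0.2064 = 1.087 K/W
Q = ΔT/ΣR = (257 °C − 26.8 °C)/1.087 = 212 W

Q = 212 W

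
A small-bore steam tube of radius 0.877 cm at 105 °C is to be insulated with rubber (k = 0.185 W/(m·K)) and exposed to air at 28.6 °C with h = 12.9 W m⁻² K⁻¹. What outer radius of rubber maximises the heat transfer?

For a cylinder, r_cr = k_ins/h = 0.185/12.9 = 0.0143 m = 1.43 cm

r_cr = 1.43 cm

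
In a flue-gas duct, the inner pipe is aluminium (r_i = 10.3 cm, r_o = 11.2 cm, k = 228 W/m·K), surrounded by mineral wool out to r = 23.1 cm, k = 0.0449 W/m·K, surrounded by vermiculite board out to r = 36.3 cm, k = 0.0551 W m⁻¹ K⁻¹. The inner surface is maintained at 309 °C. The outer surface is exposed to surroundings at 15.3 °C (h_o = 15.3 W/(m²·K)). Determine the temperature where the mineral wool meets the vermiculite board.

T = 116 °C

Resistance network (inner→outer):
  R'_aluminium = ln(0.112/0.103)/(2πk) = 0.08377/(2π·228) = 5.848×10^-5 m·K/W
  R'_mineral wool = ln(0.231/0.112)/(2πk) = 0.7239/(2π·0.0449) = 2.566 m·K/W
  R'_vermiculite board = ln(0.363/0.231)/(2πk) = 0.4520/(2π·0.0551) = 1.306 m·K/W
  R'_conv,out = 1/(2πr h) = 1/(2π·0.363·15.3) = 0.02866 m·K/W
ΣR = 5.848×10^-5 + 2.566 + 1.306 + 0.02866 = 3.901 m·K/W
Q' = ΔT/ΣR = (309 °C − 15.3 °C)/3.901 = 75.29 W/m
From the inner boundary to the mineral wool/vermiculite board interface, ΣR_partial = 2.566 m·K/W.
T_interface = T_in − Q'·ΣR_partial = 309 °C − (75.29)(2.566) = 116 °C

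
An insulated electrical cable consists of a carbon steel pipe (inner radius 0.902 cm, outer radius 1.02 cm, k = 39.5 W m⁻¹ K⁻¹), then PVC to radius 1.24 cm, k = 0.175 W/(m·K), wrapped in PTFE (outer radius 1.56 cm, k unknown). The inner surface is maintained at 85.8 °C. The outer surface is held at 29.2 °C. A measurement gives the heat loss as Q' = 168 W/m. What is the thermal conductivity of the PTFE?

ΣR = ΔT/Q' = |85.8 − 29.2|/168 = 0.3369 m·K/W
Known resistances:
  R'_carbon steel = ln(0.0102/0.00902)/(2πk) = 0.1229/(2π·39.5) = 4.954×10^-4 m·K/W
  R'_PVC = ln(0.0124/0.0102)/(2πk) = 0.1953/(2π·0.175) = 0.1776 m·K/W
R_PTFE = ΣR − ΣR_known = 0.3369 − 0.1781 = 0.1588 m·K/W
ln(r₂/r₁)/(2πk) = 0.1588 ⇒ k = 0.2296/(2π·0.1588) = 0.230 W/m·K

k = 0.230 W/m·K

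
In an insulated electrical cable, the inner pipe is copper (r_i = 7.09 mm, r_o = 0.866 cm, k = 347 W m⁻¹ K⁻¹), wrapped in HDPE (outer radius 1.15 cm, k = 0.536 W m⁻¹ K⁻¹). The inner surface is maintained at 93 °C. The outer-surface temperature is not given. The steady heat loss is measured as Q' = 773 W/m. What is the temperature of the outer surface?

T_out = 27.8 °C

Series resistances:
  R'_copper = ln(0.00866/0.00709)/(2πk) = 0.2000/(2π·347) = 9.175×10^-5 m·K/W
  R'_HDPE = ln(0.0115/0.00866)/(2πk) = 0.2836/(2π·0.536) = 0.08422 m·K/W
ΣR = 0.08431 m·K/W
ΔT = Q'·ΣR = 773 × 0.08431 = 65.17 K
Heat flows outward, so T_out = T_in − ΔT = 93 − 65.17 = 27.8 °C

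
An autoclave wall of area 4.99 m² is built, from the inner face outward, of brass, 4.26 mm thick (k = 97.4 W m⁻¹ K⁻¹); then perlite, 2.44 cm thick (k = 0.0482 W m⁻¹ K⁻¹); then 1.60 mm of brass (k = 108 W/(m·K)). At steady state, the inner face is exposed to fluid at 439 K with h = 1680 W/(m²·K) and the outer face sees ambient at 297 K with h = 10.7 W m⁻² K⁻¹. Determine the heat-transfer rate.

Series thermal resistances, inner to outer:
  R_conv,in = 1/(hA) = 1/(1680·4.99) = 1.193×10^-4 K/W
  R_brass = L/(kA) = 0.00426/(97.4·4.99) = 8.765×10^-6 K/W
  R_perlite = L/(kA) = 0.0244/(0.0482·4.99) = 0.1014 K/W
  R_brass = L/(kA) = 0.00160/(108·4.99) = 2.969×10^-6 K/W
  R_conv,out = 1/(hA) = 1/(10.7·4.99) = 0.01873 K/W
ΣR = 1.193×10^-4 + 8.765×10^-6 + 0.1014 + 2.969×10^-6 + 0.01873 = 0.1203 K/W
Q = ΔT/ΣR = (439 K − 297 K)/0.1203 = 1180 W

Q = 1180 W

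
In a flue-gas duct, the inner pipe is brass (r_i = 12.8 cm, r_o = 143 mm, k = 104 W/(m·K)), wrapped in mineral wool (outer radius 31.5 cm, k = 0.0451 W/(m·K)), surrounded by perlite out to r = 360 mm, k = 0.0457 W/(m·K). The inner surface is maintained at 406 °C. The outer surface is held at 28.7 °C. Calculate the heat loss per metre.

Treat each layer as a resistance in series:
  R'_brass = ln(0.143/0.128)/(2πk) = 0.1108/(2π·104) = 1.696×10^-4 m·K/W
  R'_mineral wool = ln(0.315/0.143)/(2πk) = 0.7897/(2π·0.0451) = 2.787 m·K/W
  R'_perlite = ln(0.360/0.315)/(2πk) = 0.1335/(2π·0.0457) = 0.4650 m·K/W
ΣR = 1.696×10^-4 + 2.787 + 0.4650 = 3.252 m·K/W
Q' = ΔT/ΣR = (406 °C − 28.7 °C)/3.252 = 116 W/m

Q' = 116 W/m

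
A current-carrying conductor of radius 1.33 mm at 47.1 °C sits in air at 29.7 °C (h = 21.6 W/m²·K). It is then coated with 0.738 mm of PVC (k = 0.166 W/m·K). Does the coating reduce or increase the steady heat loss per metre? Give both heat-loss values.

increases: 3.14 → 4.37 W/m

Critical radius for a cylinder: r_cr = k/h = 0.00769 m = 0.769 cm.
Outer radius after coating: r₂ = 0.00133 + 7.38×10^-4 = 0.002068 m.
Since r₁ < r_cr and r₂ ≤ r_cr, the coating moves toward the maximum at r_cr — heat loss rises.
Bare: R = 1/(2πr₁h) = 5.540 m·K/W; Q = 17.4/5.540 = 3.14 W/m.
Coated: R = R_cond + R_conv = 3.986 m·K/W; Q = 17.4/3.986 = 4.37 W/m.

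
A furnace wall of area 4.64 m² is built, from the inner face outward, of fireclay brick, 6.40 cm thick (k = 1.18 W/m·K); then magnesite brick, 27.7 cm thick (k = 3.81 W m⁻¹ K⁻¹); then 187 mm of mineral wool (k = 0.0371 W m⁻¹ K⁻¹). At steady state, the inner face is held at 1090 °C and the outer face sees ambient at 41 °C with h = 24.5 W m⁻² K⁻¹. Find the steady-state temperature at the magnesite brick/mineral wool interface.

T = 1064 °C

Series thermal resistances, inner to outer:
  R_fireclay brick = L/(kA) = 0.0640/(1.18·4.64) = 0.01169 K/W
  R_magnesite brick = L/(kA) = 0.277/(3.81·4.64) = 0.01567 K/W
  R_mineral wool = L/(kA) = 0.187/(0.0371·4.64) = 1.086 K/W
  R_conv,out = 1/(hA) = 1/(24.5·4.64) = 0.008797 K/W
ΣR = 0.01169 + 0.01567 + 1.086 + 0.008797 = 1.122 K/W
Q = ΔT/ΣR = (1090 °C − 41 °C)/1.122 = 934.9 W
From the inner boundary to the magnesite brick/mineral wool interface, ΣR_partial = 0.02736 K/W.
T_interface = T_in − Q·ΣR_partial = 1090 °C − (934.9)(0.02736) = 1064 °C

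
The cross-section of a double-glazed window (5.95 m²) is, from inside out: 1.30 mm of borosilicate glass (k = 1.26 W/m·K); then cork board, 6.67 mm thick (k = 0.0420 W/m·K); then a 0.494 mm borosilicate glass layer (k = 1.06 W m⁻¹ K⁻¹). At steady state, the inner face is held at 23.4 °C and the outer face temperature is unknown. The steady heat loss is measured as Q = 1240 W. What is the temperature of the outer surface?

Series resistances:
  R_borosilicate glass = L/(kA) = 0.00130/(1.26·5.95) = 1.734×10^-4 K/W
  R_cork board = L/(kA) = 0.00667/(0.0420·5.95) = 0.02669 K/W
  R_borosilicate glass = L/(kA) = 4.94×10^-4/(1.06·5.95) = 7.833×10^-5 K/W
ΣR = 0.02694 K/W
ΔT = Q·ΣR = 1240 × 0.02694 = 33.41 K
Heat flows outward, so T_out = T_in − ΔT = 23.4 − 33.41 = -10.0 °C

T_out = -10.0 °C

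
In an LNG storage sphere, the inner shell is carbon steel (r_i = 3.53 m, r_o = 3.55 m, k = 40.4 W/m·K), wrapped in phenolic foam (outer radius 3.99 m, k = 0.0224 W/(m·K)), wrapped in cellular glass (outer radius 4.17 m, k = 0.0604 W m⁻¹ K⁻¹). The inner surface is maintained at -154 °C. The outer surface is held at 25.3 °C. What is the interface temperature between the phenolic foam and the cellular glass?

T = 4.8 °C

Resistance network (inner→outer):
  R_carbon steel = (1/3.53 − 1/3.55)/(4πk) = 0.001596/(4π·40.4) = 3.144×10^-6 K/W
  R_phenolic foam = (1/3.55 − 1/3.99)/(4πk) = 0.03106/(4π·0.0224) = 0.1104 K/W
  R_cellular glass = (1/3.99 − 1/4.17)/(4πk) = 0.01082/(4π·0.0604) = 0.01425 K/W
ΣR = 3.144×10^-6 + 0.1104 + 0.01425 = 0.1247 K/W
Q = ΔT/ΣR = (-154 °C − 25.3 °C)/0.1247 = -1438 W
From the inner boundary to the phenolic foam/cellular glass interface, ΣR_partial = 0.1104 K/W.
T_interface = T_in − Q·ΣR_partial = -154 °C − (-1438)(0.1104) = 4.8 °C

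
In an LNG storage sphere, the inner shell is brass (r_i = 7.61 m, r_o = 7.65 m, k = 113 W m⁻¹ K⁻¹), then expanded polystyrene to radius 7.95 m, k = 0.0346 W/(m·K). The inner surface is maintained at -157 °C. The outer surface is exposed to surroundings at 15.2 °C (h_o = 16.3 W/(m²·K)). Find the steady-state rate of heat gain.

Series thermal resistances, inner to outer:
  R_brass = (1/7.61 − 1/7.65)/(4πk) = 6.871×10^-4/(4π·113) = 4.839×10^-7 K/W
  R_expanded polystyrene = (1/7.65 − 1/7.95)/(4πk) = 0.004933/(4π·0.0346) = 0.01135 K/W
  R_conv,out = 1/(4πr²h) = 1/(4π·7.95²·16.3) = 7.724×10^-5 K/W
ΣR = 4.839×10^-7 + 0.01135 + 7.724×10^-5 = 0.01143 K/W
Q = ΔT/ΣR = (-157 °C − 15.2 °C)/0.01143 = -15100 W
(Negative Q ⇒ heat flows inward; heat gain = 15100 W.)

Q = 15.1 kW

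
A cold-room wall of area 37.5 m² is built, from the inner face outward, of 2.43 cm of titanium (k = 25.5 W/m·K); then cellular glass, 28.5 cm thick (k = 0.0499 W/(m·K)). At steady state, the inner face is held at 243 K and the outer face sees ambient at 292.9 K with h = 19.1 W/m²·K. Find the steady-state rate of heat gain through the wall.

Series thermal resistances, inner to outer:
  R_titanium = L/(kA) = 0.0243/(25.5·37.5) = 2.541×10^-5 K/W
  R_cellular glass = L/(kA) = 0.285/(0.0499·37.5) = 0.1523 K/W
  R_conv,out = 1/(hA) = 1/(19.1·37.5) = 0.001396 K/W
ΣR = 2.541×10^-5 + 0.1523 + 0.001396 = 0.1537 K/W
Q = ΔT/ΣR = (243 K − 292.9 K)/0.1537 = -325 W
(Negative Q ⇒ heat flows inward; heat gain = 325 W.)

Q = 325 W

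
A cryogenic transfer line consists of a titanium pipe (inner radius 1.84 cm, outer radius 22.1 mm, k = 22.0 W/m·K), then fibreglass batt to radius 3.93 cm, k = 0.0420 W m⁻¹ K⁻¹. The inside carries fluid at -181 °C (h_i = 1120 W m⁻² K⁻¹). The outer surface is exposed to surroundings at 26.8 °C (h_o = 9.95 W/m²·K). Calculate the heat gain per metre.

Q' = 80.0 W/m

Series thermal resistances, inner to outer:
  R'_conv,in = 1/(2πr h) = 1/(2π·0.0184·1120) = 0.007723 m·K/W
  R'_titanium = ln(0.0221/0.0184)/(2πk) = 0.1832/(2π·22.0) = 0.001326 m·K/W
  R'_fibreglass batt = ln(0.0393/0.0221)/(2πk) = 0.5756/(2π·0.0420) = 2.181 m·K/W
  R'_conv,out = 1/(2πr h) = 1/(2π·0.0393·9.95) = 0.4070 m·K/W
ΣR = 0.007723 + 0.001326 + 2.181 + 0.4070 = 2.597 m·K/W
Q' = ΔT/ΣR = (-181 °C − 26.8 °C)/2.597 = -80.0 W/m
(Negative Q' ⇒ heat flows inward; heat gain = 80.0 W/m.)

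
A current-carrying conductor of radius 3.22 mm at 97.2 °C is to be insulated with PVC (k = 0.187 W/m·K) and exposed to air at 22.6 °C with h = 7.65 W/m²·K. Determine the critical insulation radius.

For a cylinder, r_cr = k_ins/h = 0.187/7.65 = 0.0244 m = 2.44 cm

r_cr = 2.44 cm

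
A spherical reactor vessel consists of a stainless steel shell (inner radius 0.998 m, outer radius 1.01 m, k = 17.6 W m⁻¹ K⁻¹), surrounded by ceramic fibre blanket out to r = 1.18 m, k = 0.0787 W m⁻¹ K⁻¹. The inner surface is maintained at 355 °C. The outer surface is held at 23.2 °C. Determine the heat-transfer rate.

Resistance network (inner→outer):
  R_stainless steel = (1/0.998 − 1/1.01)/(4πk) = 0.01190/(4π·17.6) = 5.383×10^-5 K/W
  R_ceramic fibre blanket = (1/1.01 − 1/1.18)/(4πk) = 0.1426/(4π·0.0787) = 0.1442 K/W
ΣR = 5.383×10^-5 + 0.1442 = 0.1443 K/W
Q = ΔT/ΣR = (355 °C − 23.2 °C)/0.1443 = 2300 W

Q = 2.30 kW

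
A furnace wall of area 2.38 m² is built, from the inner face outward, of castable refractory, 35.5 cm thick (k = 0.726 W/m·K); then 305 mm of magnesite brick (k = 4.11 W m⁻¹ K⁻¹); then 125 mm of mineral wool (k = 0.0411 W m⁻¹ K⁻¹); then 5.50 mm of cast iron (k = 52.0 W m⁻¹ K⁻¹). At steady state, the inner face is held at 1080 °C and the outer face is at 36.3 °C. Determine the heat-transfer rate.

Series thermal resistances, inner to outer:
  R_castable refractory = L/(kA) = 0.355/(0.726·2.38) = 0.2055 K/W
  R_magnesite brick = L/(kA) = 0.305/(4.11·2.38) = 0.03118 K/W
  R_mineral wool = L/(kA) = 0.125/(0.0411·2.38) = 1.278 K/W
  R_cast iron = L/(kA) = 0.00550/(52.0·2.38) = 4.444×10^-5 K/W
ΣR = 0.2055 + 0.03118 + 1.278 + 4.444×10^-5 = 1.515 K/W
Q = ΔT/ΣR = (1080 °C − 36.3 °C)/1.515 = 689 W

Q = 689 W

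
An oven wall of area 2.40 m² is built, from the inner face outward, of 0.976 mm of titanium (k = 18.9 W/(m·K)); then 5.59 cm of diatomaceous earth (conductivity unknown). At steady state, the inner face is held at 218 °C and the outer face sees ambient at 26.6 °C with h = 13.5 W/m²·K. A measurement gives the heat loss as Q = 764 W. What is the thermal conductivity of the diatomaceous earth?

k = 0.106 W/m·K

ΣR = ΔT/Q = |218 − 26.6|/764 = 0.2505 K/W
Known resistances:
  R_titanium = L/(kA) = 9.76×10^-4/(18.9·2.40) = 2.152×10^-5 K/W
  R_conv,out = 1/(hA) = 1/(13.5·2.40) = 0.03086 K/W
R_diatomaceous earth = ΣR − ΣR_known = 0.2505 − 0.03088 = 0.2196 K/W
L/(kA) = 0.2196 ⇒ k = 0.0559/(0.2196·2.40) = 0.106 W/m·K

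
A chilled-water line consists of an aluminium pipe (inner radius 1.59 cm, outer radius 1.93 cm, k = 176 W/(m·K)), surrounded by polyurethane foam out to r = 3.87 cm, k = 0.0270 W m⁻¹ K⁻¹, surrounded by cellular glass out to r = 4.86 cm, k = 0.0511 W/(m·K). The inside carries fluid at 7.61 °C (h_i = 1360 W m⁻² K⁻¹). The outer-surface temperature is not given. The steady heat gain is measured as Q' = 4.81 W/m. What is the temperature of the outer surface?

Sum the resistances:
  R'_conv,in = 1/(2πr h) = 1/(2π·0.0159·1360) = 0.007360 m·K/W
  R'_aluminium = ln(0.0193/0.0159)/(2πk) = 0.1938/(2π·176) = 1.752×10^-4 m·K/W
  R'_polyurethane foam = ln(0.0387/0.0193)/(2πk) = 0.6957/(2π·0.0270) = 4.101 m·K/W
  R'_cellular glass = ln(0.0486/0.0387)/(2πk) = 0.2278/(2π·0.0511) = 0.7095 m·K/W
ΣR = 4.818 m·K/W
ΔT = Q'·ΣR = 4.81 × 4.818 = 23.17 K
Heat flows inward, so T_out = T_in + ΔT = 7.61 + 23.17 = 30.8 °C

T_out = 30.8 °C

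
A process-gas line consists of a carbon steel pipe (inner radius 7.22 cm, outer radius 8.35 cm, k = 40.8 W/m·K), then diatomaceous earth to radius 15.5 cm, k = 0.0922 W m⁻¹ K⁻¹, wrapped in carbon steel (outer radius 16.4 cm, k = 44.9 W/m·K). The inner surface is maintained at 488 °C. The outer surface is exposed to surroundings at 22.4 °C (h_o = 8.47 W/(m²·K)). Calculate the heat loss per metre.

Series thermal resistances, inner to outer:
  R'_carbon steel = ln(0.0835/0.0722)/(2πk) = 0.1454/(2π·40.8) = 5.672×10^-4 m·K/W
  R'_diatomaceous earth = ln(0.155/0.0835)/(2πk) = 0.6186/(2π·0.0922) = 1.068 m·K/W
  R'_carbon steel = ln(0.164/0.155)/(2πk) = 0.05644/(2π·44.9) = 2.001×10^-4 m·K/W
  R'_conv,out = 1/(2πr h) = 1/(2π·0.164·8.47) = 0.1146 m·K/W
ΣR = 5.672×10^-4 + 1.068 + 2.001×10^-4 + 0.1146 = 1.183 m·K/W
Q' = ΔT/ΣR = (488 °C − 22.4 °C)/1.183 = 394 W/m

Q' = 394 W/m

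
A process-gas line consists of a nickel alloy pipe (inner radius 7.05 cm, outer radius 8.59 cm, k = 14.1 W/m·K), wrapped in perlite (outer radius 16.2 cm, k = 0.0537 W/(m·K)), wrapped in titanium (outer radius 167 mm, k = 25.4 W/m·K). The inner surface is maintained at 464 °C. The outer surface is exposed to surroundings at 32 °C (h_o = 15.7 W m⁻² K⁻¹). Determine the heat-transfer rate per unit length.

Q' = 222 W/m

Series thermal resistances, inner to outer:
  R'_nickel alloy = ln(0.0859/0.0705)/(2πk) = 0.1976/(2π·14.1) = 0.002230 m·K/W
  R'_perlite = ln(0.162/0.0859)/(2πk) = 0.6344/(2π·0.0537) = 1.880 m·K/W
  R'_titanium = ln(0.167/0.162)/(2πk) = 0.03040/(2π·25.4) = 1.905×10^-4 m·K/W
  R'_conv,out = 1/(2πr h) = 1/(2π·0.167·15.7) = 0.06070 m·K/W
ΣR = 0.002230 + 1.880 + 1.905×10^-4 + 0.06070 = 1.943 m·K/W
Q' = ΔT/ΣR = (464 °C − 32 °C)/1.943 = 222 W/m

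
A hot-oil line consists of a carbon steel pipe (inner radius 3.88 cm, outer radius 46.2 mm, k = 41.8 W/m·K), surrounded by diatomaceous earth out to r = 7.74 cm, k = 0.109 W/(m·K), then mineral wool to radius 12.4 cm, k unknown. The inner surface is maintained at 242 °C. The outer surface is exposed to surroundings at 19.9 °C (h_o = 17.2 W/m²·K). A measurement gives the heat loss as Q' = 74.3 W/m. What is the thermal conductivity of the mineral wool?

ΣR = ΔT/Q' = |242 − 19.9|/74.3 = 2.989 m·K/W
Known resistances:
  R'_carbon steel = ln(0.0462/0.0388)/(2πk) = 0.1746/(2π·41.8) = 6.646×10^-4 m·K/W
  R'_diatomaceous earth = ln(0.0774/0.0462)/(2πk) = 0.5160/(2π·0.109) = 0.7534 m·K/W
  R'_conv,out = 1/(2πr h) = 1/(2π·0.124·17.2) = 0.07462 m·K/W
R_mineral wool = ΣR − ΣR_known = 2.989 − 0.8287 = 2.160 m·K/W
ln(r₂/r₁)/(2πk) = 2.160 ⇒ k = 0.4713/(2π·2.160) = 0.0347 W/m·K

k = 0.0347 W/m·K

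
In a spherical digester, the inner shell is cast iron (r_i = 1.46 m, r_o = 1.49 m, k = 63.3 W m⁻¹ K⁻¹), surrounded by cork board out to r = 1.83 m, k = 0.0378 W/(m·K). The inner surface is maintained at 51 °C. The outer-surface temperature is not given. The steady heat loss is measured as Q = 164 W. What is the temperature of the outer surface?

T_out = 7.95 °C

Series resistances:
  R_cast iron = (1/1.46 − 1/1.49)/(4πk) = 0.01379/(4π·63.3) = 1.734×10^-5 K/W
  R_cork board = (1/1.49 − 1/1.83)/(4πk) = 0.1247/(4π·0.0378) = 0.2625 K/W
ΣR = 0.2625 K/W
ΔT = Q·ΣR = 164 × 0.2625 = 43.05 K
Heat flows outward, so T_out = T_in − ΔT = 51 − 43.05 = 7.95 °C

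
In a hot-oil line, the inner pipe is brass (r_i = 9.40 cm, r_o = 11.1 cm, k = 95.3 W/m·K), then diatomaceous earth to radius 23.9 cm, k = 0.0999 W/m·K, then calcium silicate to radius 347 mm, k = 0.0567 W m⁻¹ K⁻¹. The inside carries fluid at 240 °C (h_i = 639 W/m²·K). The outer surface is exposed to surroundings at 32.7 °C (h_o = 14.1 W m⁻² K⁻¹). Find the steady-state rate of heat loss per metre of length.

Treat each layer as a resistance in series:
  R'_conv,in = 1/(2πr h) = 1/(2π·0.0940·639) = 0.002650 m·K/W
  R'_brass = ln(0.111/0.0940)/(2πk) = 0.1662/(2π·95.3) = 2.776×10^-4 m·K/W
  R'_diatomaceous earth = ln(0.239/0.111)/(2πk) = 0.7669/(2π·0.0999) = 1.222 m·K/W
  R'_calcium silicate = ln(0.347/0.239)/(2πk) = 0.3729/(2π·0.0567) = 1.047 m·K/W
  R'_conv,out = 1/(2πr h) = 1/(2π·0.347·14.1) = 0.03253 m·K/W
ΣR = 0.002650 + 2.776×10^-4 + 1.222 + 1.047 + 0.03253 = 2.304 m·K/W
Q' = ΔT/ΣR = (240 °C − 32.7 °C)/2.304 = 90.0 W/m

Q' = 90.0 W/m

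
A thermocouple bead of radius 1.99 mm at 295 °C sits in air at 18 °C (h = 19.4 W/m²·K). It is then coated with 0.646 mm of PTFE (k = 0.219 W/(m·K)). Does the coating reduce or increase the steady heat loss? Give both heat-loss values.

Critical radius for a sphere: r_cr = 2k/h = 0.0226 m = 2.26 cm.
Outer radius after coating: r₂ = 0.00199 + 6.46×10^-4 = 0.002636 m.
Since r₁ < r_cr and r₂ ≤ r_cr, the coating moves toward the maximum at r_cr — heat loss rises.
Bare: R = 1/(4πr₁²h) = 1036 K/W; Q = 277/1036 = 0.267 W.
Coated: R = R_cond + R_conv = 635.1 K/W; Q = 277/635.1 = 0.436 W.

increases: 0.267 → 0.436 W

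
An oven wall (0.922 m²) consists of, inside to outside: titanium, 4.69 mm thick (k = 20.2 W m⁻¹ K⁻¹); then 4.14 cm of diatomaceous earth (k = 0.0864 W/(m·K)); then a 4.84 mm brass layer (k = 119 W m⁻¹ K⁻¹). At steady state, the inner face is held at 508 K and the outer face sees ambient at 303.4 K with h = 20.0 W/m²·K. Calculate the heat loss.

Q = 356 W

Series thermal resistances, inner to outer:
  R_titanium = L/(kA) = 0.00469/(20.2·0.922) = 2.518×10^-4 K/W
  R_diatomaceous earth = L/(kA) = 0.0414/(0.0864·0.922) = 0.5197 K/W
  R_brass = L/(kA) = 0.00484/(119·0.922) = 4.411×10^-5 K/W
  R_conv,out = 1/(hA) = 1/(20.0·0.922) = 0.05423 K/W
ΣR = 2.518×10^-4 + 0.5197 + 4.411×10^-5 + 0.05423 = 0.5742 K/W
Q = ΔT/ΣR = (508 K − 303.4 K)/0.5742 = 356 W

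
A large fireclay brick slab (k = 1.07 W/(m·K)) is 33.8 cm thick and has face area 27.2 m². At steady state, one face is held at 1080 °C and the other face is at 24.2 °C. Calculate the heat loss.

Q = kA·ΔT/L = 1.07 × 27.2 × |1080 °C − 24.2 °C| / 0.338 = 90900 W

Q = 90900 W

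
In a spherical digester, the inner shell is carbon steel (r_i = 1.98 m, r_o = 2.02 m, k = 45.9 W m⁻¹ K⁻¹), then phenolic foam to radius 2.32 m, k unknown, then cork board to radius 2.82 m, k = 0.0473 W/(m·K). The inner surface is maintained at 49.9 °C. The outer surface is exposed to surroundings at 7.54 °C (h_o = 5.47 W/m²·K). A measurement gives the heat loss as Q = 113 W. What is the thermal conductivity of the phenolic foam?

ΣR = ΔT/Q = |49.9 − 7.54|/113 = 0.3749 K/W
Known resistances:
  R_carbon steel = (1/1.98 − 1/2.02)/(4πk) = 0.01000/(4π·45.9) = 1.734×10^-5 K/W
  R_cork board = (1/2.32 − 1/2.82)/(4πk) = 0.07642/(4π·0.0473) = 0.1286 K/W
  R_conv,out = 1/(4πr²h) = 1/(4π·2.82²·5.47) = 0.001829 K/W
R_phenolic foam = ΣR − ΣR_known = 0.3749 − 0.1304 = 0.2445 K/W
(1/r₁−1/r₂)/(4πk) = 0.2445 ⇒ k = 0.06402/(4π·0.2445) = 0.0208 W/m·K

k = 0.0208 W/m·K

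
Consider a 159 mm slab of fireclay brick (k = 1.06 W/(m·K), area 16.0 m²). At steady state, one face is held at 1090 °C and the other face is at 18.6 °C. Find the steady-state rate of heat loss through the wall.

Q = kA·ΔT/L = 1.06 × 16.0 × |1090 °C − 18.6 °C| / 0.159 = 1.14×10^5 W

Q = 114 kW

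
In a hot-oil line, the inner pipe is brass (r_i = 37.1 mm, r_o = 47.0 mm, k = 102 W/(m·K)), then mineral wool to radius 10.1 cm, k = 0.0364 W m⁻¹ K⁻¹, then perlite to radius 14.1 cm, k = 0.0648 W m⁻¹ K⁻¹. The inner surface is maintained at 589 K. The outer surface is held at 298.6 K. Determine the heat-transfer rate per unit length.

Resistance network (inner→outer):
  R'_brass = ln(0.0470/0.0371)/(2πk) = 0.2365/(2π·102) = 3.691×10^-4 m·K/W
  R'_mineral wool = ln(0.101/0.0470)/(2πk) = 0.7650/(2π·0.0364) = 3.345 m·K/W
  R'_perlite = ln(0.141/0.101)/(2πk) = 0.3336/(2π·0.0648) = 0.8194 m·K/W
ΣR = 3.691×10^-4 + 3.345 + 0.8194 = 4.165 m·K/W
Q' = ΔT/ΣR = (589 K − 298.6 K)/4.165 = 69.7 W/m

Q' = 69.7 W/m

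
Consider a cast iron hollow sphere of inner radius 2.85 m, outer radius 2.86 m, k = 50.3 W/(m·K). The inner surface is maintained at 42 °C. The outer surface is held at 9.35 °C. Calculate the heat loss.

Q = 1.68×10^7 W

Q = 4πk·ΔT/(1/r₁ − 1/r₂) = 4π × 50.3 × 32.65 / (1/2.85 − 1/2.86) = 1.68×10^7 W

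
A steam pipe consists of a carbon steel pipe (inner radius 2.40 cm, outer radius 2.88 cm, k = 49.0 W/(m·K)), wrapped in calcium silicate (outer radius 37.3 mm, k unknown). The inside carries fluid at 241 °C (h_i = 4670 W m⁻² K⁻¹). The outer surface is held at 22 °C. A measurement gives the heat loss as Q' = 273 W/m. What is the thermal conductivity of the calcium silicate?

ΣR = ΔT/Q' = |241 − 22|/273 = 0.8022 m·K/W
Known resistances:
  R'_conv,in = 1/(2πr h) = 1/(2π·0.0240·4670) = 0.001420 m·K/W
  R'_carbon steel = ln(0.0288/0.0240)/(2πk) = 0.1823/(2π·49.0) = 5.922×10^-4 m·K/W
R_calcium silicate = ΣR − ΣR_known = 0.8022 − 0.002012 = 0.8002 m·K/W
ln(r₂/r₁)/(2πk) = 0.8002 ⇒ k = 0.2586/(2π·0.8002) = 0.0514 W/m·K

k = 0.0514 W/m·K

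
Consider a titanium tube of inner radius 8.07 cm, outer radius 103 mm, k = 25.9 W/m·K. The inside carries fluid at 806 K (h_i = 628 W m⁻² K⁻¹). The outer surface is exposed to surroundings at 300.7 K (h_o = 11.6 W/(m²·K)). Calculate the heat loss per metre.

Treat each layer as a resistance in series:
  R'_conv,in = 1/(2πr h) = 1/(2π·0.0807·628) = 0.003140 m·K/W
  R'_titanium = ln(0.103/0.0807)/(2πk) = 0.2440/(2π·25.9) = 0.001499 m·K/W
  R'_conv,out = 1/(2πr h) = 1/(2π·0.103·11.6) = 0.1332 m·K/W
ΣR = 0.003140 + 0.001499 + 0.1332 = 0.1378 m·K/W
Q' = ΔT/ΣR = (806 K − 300.7 K)/0.1378 = 3670 W/m

Q' = 3.67 kW/m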